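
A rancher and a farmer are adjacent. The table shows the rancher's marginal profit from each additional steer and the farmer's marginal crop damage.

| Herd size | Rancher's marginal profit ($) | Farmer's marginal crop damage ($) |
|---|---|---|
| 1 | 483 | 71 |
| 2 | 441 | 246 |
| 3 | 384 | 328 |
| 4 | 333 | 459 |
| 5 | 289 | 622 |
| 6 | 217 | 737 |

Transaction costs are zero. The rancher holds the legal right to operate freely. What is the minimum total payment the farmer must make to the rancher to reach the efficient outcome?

Left alone the rancher would choose level 6 (marginal profit stays positive).
Efficient level: k* = 3 (marginal profit ≥ marginal crop damage through 3).
The farmer must at least cover the rancher's forgone profit from cutting 6→3: 333 + 289 + 217 = 839.

$839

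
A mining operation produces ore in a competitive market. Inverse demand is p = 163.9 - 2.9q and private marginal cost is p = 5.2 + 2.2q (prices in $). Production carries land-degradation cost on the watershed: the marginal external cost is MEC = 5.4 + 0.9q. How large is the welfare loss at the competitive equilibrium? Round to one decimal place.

Market equilibrium (private): 5.2 + 2.2q = 163.9 - 2.9q → q_m = 31.1176.
Social marginal cost = private MC + MEC = 10.6 + 3.1q.
Set SMC = demand: 10.6 + 3.1q = 163.9 - 2.9q → q* = 25.5500.
The loss is the area between SMC and demand from q* to q_m; with linear curves that's a triangle of height MEC(q_m).
DWL = ½ × 5.5676 × 33.4059 = 92.9953.

DWL = $93.0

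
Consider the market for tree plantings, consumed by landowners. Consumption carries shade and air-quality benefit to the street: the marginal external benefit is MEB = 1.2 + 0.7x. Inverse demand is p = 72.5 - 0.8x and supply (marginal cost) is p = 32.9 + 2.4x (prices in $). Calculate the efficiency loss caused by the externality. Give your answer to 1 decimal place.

DWL = $19.5

Market equilibrium (private): 32.9 + 2.4x = 72.5 - 0.8x → x_m = 12.3750.
Social marginal benefit = demand + MEB = 73.7 - 0.1x.
Set SMB = MC: 73.7 - 0.1x = 32.9 + 2.4x → x* = 16.3200.
The welfare-loss triangle has base |x_m − x*| and height MEB(x_m) (the vertical gap between SMB and MC is zero at x* and MEB at x_m).
DWL = ½ × 3.9450 × 9.8625 = 19.4538.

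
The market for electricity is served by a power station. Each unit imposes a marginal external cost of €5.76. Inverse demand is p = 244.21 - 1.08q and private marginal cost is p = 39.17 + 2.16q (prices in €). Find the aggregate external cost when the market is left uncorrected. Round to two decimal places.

€364.52

Market equilibrium (private): 39.17 + 2.16q = 244.21 - 1.08q → q_m = 63.2840.
Total external cost = MEC × q_m = 5.76 × 63.2840 = 364.5158.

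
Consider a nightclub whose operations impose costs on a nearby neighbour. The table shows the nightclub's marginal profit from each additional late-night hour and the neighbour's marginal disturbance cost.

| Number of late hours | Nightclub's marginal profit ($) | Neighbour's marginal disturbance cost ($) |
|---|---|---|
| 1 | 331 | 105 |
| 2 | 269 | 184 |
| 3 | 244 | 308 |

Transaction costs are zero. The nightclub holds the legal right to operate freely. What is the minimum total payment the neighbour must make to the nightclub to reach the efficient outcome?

Left alone the nightclub would choose level 3 (marginal profit stays positive).
Efficient level: k* = 2 (marginal profit ≥ marginal disturbance cost through 2).
The neighbour must at least cover the nightclub's forgone profit from cutting 3→2: 244 = 244.

$244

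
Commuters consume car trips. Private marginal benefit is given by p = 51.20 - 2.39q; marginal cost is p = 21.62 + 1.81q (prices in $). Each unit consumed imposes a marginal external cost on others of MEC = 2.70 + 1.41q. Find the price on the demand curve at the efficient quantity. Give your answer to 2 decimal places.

P = $39.75

Social marginal benefit = demand − MEC = 48.50 - 3.80q.
Set SMB = MC: 48.50 - 3.80q = 21.62 + 1.81q → q* = 4.7914.
Consumer price on the demand curve at q*: 51.20 − 2.39×4.7914 = 39.7486.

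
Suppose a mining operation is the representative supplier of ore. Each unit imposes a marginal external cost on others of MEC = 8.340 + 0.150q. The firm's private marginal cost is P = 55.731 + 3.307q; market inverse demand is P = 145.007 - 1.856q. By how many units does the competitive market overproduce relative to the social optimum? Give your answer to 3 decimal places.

Market equilibrium (private): 55.731 + 3.307q = 145.007 - 1.856q → q_m = 17.2915.
Social marginal cost = private MC + MEC = 64.071 + 3.457q.
Set SMC = demand: 64.071 + 3.457q = 145.007 - 1.856q → q* = 15.2336.
Gap = |17.2915 − 15.2336| = 2.0579.

2.058 units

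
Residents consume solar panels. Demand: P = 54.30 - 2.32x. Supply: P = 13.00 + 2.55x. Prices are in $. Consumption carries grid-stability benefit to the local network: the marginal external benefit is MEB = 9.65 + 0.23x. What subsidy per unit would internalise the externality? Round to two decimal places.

subsidy = $12.18 per unit

Social marginal benefit = demand + MEB = 63.95 - 2.09x.
Set SMB = MC: 63.95 - 2.09x = 13.00 + 2.55x → x* = 10.9806.
The Pigouvian subsidy equals MEB at x*: 9.65 + 0.23×10.9806 = 12.1755.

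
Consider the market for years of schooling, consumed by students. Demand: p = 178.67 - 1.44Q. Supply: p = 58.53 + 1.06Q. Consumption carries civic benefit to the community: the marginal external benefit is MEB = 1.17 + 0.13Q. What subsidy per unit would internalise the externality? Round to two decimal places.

Social marginal benefit = demand + MEB = 179.84 - 1.31Q.
Set SMB = MC: 179.84 - 1.31Q = 58.53 + 1.06Q → Q* = 51.1857.
The Pigouvian subsidy equals MEB at Q*: 1.17 + 0.13×51.1857 = 7.8241.

subsidy = 7.82 per unit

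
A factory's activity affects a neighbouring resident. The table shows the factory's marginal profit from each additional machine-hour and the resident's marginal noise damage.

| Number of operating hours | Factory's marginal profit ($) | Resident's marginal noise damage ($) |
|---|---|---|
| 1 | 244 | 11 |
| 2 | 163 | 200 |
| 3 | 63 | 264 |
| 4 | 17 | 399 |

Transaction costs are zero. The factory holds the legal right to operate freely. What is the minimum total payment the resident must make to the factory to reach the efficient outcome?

$243

Left alone the factory would choose level 4 (marginal profit stays positive).
Efficient level: k* = 1 (marginal profit ≥ marginal noise damage through 1).
The resident must at least cover the factory's forgone profit from cutting 4→1: 163 + 63 + 17 = 243.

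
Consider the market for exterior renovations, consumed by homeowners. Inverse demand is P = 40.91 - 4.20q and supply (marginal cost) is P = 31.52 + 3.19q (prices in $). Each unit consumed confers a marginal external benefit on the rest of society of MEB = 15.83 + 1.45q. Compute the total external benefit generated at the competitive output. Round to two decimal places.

$21.28

Market equilibrium (private): 31.52 + 3.19q = 40.91 - 4.20q → q_m = 1.2706.
Total external benefit = ∫₀^{q_m} (15.83 + 1.45q) dq = 15.83×1.2706 + ½×1.45×1.2706² = 21.2841.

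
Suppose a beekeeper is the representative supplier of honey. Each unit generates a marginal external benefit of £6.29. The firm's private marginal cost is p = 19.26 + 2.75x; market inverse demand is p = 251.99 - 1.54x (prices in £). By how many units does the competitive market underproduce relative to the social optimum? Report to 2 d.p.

1.47 units

Market equilibrium (private): 19.26 + 2.75x = 251.99 - 1.54x → x_m = 54.2494.
Social marginal cost = private MC − MEB = 12.97 + 2.75x.
Set SMC = demand: 12.97 + 2.75x = 251.99 - 1.54x → x* = 55.7156.
Gap = |54.2494 − 55.7156| = 1.4662.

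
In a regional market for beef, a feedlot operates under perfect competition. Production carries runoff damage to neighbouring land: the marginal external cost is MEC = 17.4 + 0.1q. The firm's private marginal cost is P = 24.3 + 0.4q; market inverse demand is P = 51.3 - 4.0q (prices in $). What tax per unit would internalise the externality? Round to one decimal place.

tax = $17.6 per unit

Social marginal cost = private MC + MEC = 41.7 + 0.5q.
Set SMC = demand: 41.7 + 0.5q = 51.3 - 4.0q → q* = 2.1333.
The Pigouvian tax equals MEC at q*: 17.4 + 0.1×2.1333 = 17.6133.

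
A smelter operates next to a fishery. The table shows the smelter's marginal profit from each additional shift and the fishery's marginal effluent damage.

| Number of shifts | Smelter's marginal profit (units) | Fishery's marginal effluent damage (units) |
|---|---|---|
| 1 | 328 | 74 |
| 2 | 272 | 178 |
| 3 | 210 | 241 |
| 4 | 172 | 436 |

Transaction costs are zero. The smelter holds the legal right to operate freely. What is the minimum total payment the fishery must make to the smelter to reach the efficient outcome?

Left alone the smelter would choose level 4 (marginal profit stays positive).
Efficient level: k* = 2 (marginal profit ≥ marginal effluent damage through 2).
The fishery must at least cover the smelter's forgone profit from cutting 4→2: 210 + 172 = 382.

382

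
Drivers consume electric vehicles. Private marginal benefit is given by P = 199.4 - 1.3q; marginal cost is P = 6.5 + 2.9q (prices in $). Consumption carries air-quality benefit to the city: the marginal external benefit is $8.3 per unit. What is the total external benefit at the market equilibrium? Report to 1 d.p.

Market equilibrium (private): 6.5 + 2.9q = 199.4 - 1.3q → q_m = 45.9286.
Total external benefit = MEB × q_m = 8.3 × 45.9286 = 381.2074.

$381.2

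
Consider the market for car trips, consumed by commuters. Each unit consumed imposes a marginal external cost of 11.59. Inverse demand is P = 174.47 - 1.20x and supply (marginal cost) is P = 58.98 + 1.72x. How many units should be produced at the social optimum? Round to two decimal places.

x* = 35.58

Social marginal benefit = demand − MEC = 162.88 - 1.20x.
Set SMB = MC: 162.88 - 1.20x = 58.98 + 1.72x → x* = 35.5822.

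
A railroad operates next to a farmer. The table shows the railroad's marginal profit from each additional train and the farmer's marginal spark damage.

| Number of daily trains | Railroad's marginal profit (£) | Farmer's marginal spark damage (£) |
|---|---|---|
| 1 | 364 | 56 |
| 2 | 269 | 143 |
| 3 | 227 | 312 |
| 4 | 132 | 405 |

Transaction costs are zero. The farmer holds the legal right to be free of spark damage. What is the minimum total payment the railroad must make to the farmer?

£199

Efficient level: marginal profit ≥ marginal spark damage through level 2, so k* = 2.
With the farmer holding the right, the railroad must at least compensate total damage at k*: 56 + 143 = 199.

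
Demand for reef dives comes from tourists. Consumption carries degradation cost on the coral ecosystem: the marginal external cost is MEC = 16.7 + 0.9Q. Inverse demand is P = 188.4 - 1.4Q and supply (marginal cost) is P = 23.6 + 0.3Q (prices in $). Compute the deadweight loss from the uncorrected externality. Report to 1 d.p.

DWL = $2077.9

Market equilibrium (private): 23.6 + 0.3Q = 188.4 - 1.4Q → Q_m = 96.9412.
Social marginal benefit = demand − MEC = 171.7 - 2.3Q.
Set SMB = MC: 171.7 - 2.3Q = 23.6 + 0.3Q → Q* = 56.9615.
The loss is the area between SMB and MC from Q* to Q_m; with linear curves that's a triangle of height MEC(Q_m).
DWL = ½ × 39.9797 × 103.9471 = 2077.8869.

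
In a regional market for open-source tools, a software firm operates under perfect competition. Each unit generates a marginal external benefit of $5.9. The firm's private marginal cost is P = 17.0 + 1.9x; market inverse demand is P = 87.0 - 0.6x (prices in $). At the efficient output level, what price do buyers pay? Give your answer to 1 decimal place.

P = $68.8

Social marginal cost = private MC − MEB = 11.1 + 1.9x.
Set SMC = demand: 11.1 + 1.9x = 87.0 - 0.6x → x* = 30.3600.
Consumer price on the demand curve at x*: 87.0 − 0.6×30.3600 = 68.7840.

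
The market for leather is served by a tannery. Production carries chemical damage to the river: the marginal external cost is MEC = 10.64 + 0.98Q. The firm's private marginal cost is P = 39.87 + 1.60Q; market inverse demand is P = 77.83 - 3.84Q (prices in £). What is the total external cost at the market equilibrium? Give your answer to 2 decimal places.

£98.10

Market equilibrium (private): 39.87 + 1.60Q = 77.83 - 3.84Q → Q_m = 6.9779.
Total external cost = ∫₀^{Q_m} (10.64 + 0.98Q) dQ = 10.64×6.9779 + ½×0.98×6.9779² = 98.1035.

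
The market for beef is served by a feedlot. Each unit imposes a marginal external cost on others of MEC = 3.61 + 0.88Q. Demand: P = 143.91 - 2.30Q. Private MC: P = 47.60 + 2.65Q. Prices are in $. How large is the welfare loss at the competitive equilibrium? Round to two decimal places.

Market equilibrium (private): 47.60 + 2.65Q = 143.91 - 2.30Q → Q_m = 19.4566.
Social marginal cost = private MC + MEC = 51.21 + 3.53Q.
Set SMC = demand: 51.21 + 3.53Q = 143.91 - 2.30Q → Q* = 15.9005.
Between Q* and Q_m the wedge SMC − demand runs linearly from 0 to MEC(Q_m), so the loss is a triangle.
DWL = ½ × 3.5561 × 20.7318 = 36.8622.

DWL = $36.86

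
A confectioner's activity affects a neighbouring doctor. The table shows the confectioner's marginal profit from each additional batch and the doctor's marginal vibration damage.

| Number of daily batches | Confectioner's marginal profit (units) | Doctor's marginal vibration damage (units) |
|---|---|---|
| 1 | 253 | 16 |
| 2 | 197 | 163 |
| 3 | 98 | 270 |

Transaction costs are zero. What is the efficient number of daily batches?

2

Bargaining reaches the level where marginal profit last exceeds marginal vibration damage.
That holds through level 2 (197 ≥ 163) but not at 3 (98 < 270).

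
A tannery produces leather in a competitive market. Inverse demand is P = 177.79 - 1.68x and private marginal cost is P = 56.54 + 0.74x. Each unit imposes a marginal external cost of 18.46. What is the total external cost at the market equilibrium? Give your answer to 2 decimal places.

924.91

Market equilibrium (private): 56.54 + 0.74x = 177.79 - 1.68x → x_m = 50.1033.
Total external cost = MEC × x_m = 18.46 × 50.1033 = 924.9069.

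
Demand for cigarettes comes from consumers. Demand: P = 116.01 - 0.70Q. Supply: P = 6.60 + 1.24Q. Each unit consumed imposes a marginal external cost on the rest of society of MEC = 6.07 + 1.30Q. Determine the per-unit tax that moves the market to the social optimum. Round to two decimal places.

Social marginal benefit = demand − MEC = 109.94 - 2.00Q.
Set SMB = MC: 109.94 - 2.00Q = 6.60 + 1.24Q → Q* = 31.8951.
The Pigouvian tax equals MEC at Q*: 6.07 + 1.30×31.8951 = 47.5336.

tax = 47.53 per unit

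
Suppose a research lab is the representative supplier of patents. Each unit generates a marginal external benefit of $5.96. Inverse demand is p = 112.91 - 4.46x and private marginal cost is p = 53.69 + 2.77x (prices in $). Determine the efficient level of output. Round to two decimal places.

x* = 9.02

Social marginal cost = private MC − MEB = 47.73 + 2.77x.
Set SMC = demand: 47.73 + 2.77x = 112.91 - 4.46x → x* = 9.0152.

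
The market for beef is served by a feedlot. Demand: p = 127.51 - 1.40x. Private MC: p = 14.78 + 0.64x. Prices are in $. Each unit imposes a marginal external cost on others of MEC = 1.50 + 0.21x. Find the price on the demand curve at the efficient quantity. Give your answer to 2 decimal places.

Social marginal cost = private MC + MEC = 16.28 + 0.85x.
Set SMC = demand: 16.28 + 0.85x = 127.51 - 1.40x → x* = 49.4356.
Consumer price on the demand curve at x*: 127.51 − 1.40×49.4356 = 58.3002.

P = $58.30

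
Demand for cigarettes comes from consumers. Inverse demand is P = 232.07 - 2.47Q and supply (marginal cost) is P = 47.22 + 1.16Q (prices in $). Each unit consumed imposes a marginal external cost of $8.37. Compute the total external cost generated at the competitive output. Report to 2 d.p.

Market equilibrium (private): 47.22 + 1.16Q = 232.07 - 2.47Q → Q_m = 50.9229.
Total external cost = MEC × Q_m = 8.37 × 50.9229 = 426.2247.

$426.22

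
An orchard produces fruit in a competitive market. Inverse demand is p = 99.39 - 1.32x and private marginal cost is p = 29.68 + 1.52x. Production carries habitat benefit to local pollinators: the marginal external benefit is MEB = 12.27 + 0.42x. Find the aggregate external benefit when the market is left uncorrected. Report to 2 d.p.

427.70

Market equilibrium (private): 29.68 + 1.52x = 99.39 - 1.32x → x_m = 24.5458.
Total external benefit = ∫₀^{x_m} (12.27 + 0.42x) dx = 12.27×24.5458 + ½×0.42×24.5458² = 427.7012.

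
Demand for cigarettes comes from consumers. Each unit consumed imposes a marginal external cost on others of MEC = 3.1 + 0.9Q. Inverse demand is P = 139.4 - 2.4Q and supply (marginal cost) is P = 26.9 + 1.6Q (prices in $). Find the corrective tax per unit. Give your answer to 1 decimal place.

tax = $23.2 per unit

Social marginal benefit = demand − MEC = 136.3 - 3.3Q.
Set SMB = MC: 136.3 - 3.3Q = 26.9 + 1.6Q → Q* = 22.3265.
The Pigouvian tax equals MEC at Q*: 3.1 + 0.9×22.3265 = 23.1939.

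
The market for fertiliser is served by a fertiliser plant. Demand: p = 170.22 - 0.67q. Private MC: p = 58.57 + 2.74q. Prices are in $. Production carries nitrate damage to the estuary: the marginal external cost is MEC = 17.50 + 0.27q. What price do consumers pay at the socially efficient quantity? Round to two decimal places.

P = $153.08

Social marginal cost = private MC + MEC = 76.07 + 3.01q.
Set SMC = demand: 76.07 + 3.01q = 170.22 - 0.67q → q* = 25.5842.
Consumer price on the demand curve at q*: 170.22 − 0.67×25.5842 = 153.0786.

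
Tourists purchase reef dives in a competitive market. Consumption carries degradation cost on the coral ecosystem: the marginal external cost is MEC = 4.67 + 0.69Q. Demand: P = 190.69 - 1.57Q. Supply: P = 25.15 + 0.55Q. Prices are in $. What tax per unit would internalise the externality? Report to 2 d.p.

Social marginal benefit = demand − MEC = 186.02 - 2.26Q.
Set SMB = MC: 186.02 - 2.26Q = 25.15 + 0.55Q → Q* = 57.2491.
The Pigouvian tax equals MEC at Q*: 4.67 + 0.69×57.2491 = 44.1719.

tax = $44.17 per unit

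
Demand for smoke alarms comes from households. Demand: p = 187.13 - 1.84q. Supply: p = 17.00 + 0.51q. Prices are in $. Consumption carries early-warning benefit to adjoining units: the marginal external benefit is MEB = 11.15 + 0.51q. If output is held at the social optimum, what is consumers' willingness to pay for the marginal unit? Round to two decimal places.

Social marginal benefit = demand + MEB = 198.28 - 1.33q.
Set SMB = MC: 198.28 - 1.33q = 17.00 + 0.51q → q* = 98.5217.
Consumer price on the demand curve at q*: 187.13 − 1.84×98.5217 = 5.8501.

P = $5.85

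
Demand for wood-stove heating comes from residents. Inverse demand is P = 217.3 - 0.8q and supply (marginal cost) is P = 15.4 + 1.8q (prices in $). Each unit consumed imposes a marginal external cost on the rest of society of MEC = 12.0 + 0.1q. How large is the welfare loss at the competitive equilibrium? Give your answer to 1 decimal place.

DWL = $72.3

Market equilibrium (private): 15.4 + 1.8q = 217.3 - 0.8q → q_m = 77.6538.
Social marginal benefit = demand − MEC = 205.3 - 0.9q.
Set SMB = MC: 205.3 - 0.9q = 15.4 + 1.8q → q* = 70.3333.
The loss is the area between SMB and MC from q* to q_m; with linear curves that's a triangle of height MEC(q_m).
DWL = ½ × 7.3205 × 19.7654 = 72.3463.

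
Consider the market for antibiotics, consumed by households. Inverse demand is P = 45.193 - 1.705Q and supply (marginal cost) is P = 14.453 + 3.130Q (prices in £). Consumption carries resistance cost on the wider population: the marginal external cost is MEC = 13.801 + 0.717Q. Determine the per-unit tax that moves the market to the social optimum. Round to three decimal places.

Social marginal benefit = demand − MEC = 31.392 - 2.422Q.
Set SMB = MC: 31.392 - 2.422Q = 14.453 + 3.130Q → Q* = 3.0510.
The Pigouvian tax equals MEC at Q*: 13.801 + 0.717×3.0510 = 15.9886.

tax = £15.989 per unit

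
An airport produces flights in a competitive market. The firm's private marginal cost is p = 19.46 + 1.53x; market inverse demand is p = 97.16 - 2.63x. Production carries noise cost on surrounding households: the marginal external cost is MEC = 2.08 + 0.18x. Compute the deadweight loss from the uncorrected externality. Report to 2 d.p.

DWL = 3.41

Market equilibrium (private): 19.46 + 1.53x = 97.16 - 2.63x → x_m = 18.6779.
Social marginal cost = private MC + MEC = 21.54 + 1.71x.
Set SMC = demand: 21.54 + 1.71x = 97.16 - 2.63x → x* = 17.4240.
The loss is the area between SMC and demand from x* to x_m; with linear curves that's a triangle of height MEC(x_m).
DWL = ½ × 1.2539 × 5.4420 = 3.4119.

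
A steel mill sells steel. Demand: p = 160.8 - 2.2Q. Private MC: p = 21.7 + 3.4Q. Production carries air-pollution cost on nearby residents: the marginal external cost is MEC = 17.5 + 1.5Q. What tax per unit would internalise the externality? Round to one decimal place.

tax = 43.2 per unit

Social marginal cost = private MC + MEC = 39.2 + 4.9Q.
Set SMC = demand: 39.2 + 4.9Q = 160.8 - 2.2Q → Q* = 17.1268.
The Pigouvian tax equals MEC at Q*: 17.5 + 1.5×17.1268 = 43.1902.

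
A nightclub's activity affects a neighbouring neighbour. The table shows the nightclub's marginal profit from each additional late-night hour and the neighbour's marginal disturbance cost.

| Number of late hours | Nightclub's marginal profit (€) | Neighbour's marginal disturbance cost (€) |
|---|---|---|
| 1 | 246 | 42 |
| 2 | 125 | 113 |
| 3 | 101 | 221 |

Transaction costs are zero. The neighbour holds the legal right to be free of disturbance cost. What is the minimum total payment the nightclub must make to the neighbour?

Efficient level: marginal profit ≥ marginal disturbance cost through level 2, so k* = 2.
With the neighbour holding the right, the nightclub must at least compensate total damage at k*: 42 + 113 = 155.

€155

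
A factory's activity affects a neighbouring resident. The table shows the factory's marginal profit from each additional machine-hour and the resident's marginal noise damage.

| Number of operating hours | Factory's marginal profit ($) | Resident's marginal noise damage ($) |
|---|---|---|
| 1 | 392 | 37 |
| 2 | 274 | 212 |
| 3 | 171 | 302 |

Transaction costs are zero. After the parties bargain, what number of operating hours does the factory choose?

2

Bargaining reaches the level where marginal profit last exceeds marginal noise damage.
That holds through level 2 (274 ≥ 212) but not at 3 (171 < 302).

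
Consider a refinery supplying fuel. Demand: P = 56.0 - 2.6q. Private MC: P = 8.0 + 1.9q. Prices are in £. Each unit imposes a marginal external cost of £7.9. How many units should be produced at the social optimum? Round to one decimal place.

Social marginal cost = private MC + MEC = 15.9 + 1.9q.
Set SMC = demand: 15.9 + 1.9q = 56.0 - 2.6q → q* = 8.9111.

q* = 8.9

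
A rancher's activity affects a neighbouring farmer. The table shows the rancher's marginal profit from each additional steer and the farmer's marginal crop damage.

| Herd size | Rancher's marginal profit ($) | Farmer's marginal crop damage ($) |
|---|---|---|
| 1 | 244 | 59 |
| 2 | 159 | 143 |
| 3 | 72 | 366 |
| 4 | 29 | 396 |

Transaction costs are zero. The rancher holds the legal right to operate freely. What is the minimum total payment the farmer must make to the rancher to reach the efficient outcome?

Left alone the rancher would choose level 4 (marginal profit stays positive).
Efficient level: k* = 2 (marginal profit ≥ marginal crop damage through 2).
The farmer must at least cover the rancher's forgone profit from cutting 4→2: 72 + 29 = 101.

$101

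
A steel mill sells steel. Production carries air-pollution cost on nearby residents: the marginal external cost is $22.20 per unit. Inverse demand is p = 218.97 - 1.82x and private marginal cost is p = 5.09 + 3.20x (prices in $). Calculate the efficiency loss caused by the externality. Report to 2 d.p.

Market equilibrium (private): 5.09 + 3.20x = 218.97 - 1.82x → x_m = 42.6056.
Social marginal cost = private MC + MEC = 27.29 + 3.20x.
Set SMC = demand: 27.29 + 3.20x = 218.97 - 1.82x → x* = 38.1833.
The welfare-loss triangle has base |x_m − x*| and height MEC(x_m) (the vertical gap between SMC and demand is zero at x* and MEC at x_m).
DWL = ½ × 4.4223 × 22.2000 = 49.0875.

DWL = $49.09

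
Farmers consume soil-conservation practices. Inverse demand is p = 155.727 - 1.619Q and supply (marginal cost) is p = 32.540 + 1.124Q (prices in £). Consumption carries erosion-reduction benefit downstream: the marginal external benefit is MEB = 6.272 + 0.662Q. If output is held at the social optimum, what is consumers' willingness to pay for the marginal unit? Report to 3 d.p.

Social marginal benefit = demand + MEB = 161.999 - 0.957Q.
Set SMB = MC: 161.999 - 0.957Q = 32.540 + 1.124Q → Q* = 62.2100.
Consumer price on the demand curve at Q*: 155.727 − 1.619×62.2100 = 55.0090.

P = £55.009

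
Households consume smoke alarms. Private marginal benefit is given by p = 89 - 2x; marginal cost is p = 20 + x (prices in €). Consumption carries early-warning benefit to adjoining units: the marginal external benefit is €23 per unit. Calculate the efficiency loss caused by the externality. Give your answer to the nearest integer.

DWL = €88

Market equilibrium (private): 20 + x = 89 - 2x → x_m = 23.0000.
Social marginal benefit = demand + MEB = 112 - 2x.
Set SMB = MC: 112 - 2x = 20 + x → x* = 30.6667.
The welfare-loss triangle has base |x_m − x*| and height MEB(x_m) (the vertical gap between SMB and MC is zero at x* and MEB at x_m).
DWL = ½ × 7.6667 × 23.0000 = 88.1671.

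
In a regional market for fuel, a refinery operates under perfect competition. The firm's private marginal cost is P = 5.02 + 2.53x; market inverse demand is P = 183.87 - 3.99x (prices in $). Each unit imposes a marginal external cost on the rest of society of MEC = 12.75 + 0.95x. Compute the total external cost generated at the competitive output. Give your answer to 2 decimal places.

Market equilibrium (private): 5.02 + 2.53x = 183.87 - 3.99x → x_m = 27.4310.
Total external cost = ∫₀^{x_m} (12.75 + 0.95x) dx = 12.75×27.4310 + ½×0.95×27.4310² = 707.1636.

$707.16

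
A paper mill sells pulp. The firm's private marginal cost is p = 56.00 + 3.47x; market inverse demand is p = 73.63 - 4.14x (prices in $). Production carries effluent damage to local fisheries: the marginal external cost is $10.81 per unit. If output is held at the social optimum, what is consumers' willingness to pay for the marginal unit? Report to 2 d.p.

P = $69.92

Social marginal cost = private MC + MEC = 66.81 + 3.47x.
Set SMC = demand: 66.81 + 3.47x = 73.63 - 4.14x → x* = 0.8962.
Consumer price on the demand curve at x*: 73.63 − 4.14×0.8962 = 69.9197.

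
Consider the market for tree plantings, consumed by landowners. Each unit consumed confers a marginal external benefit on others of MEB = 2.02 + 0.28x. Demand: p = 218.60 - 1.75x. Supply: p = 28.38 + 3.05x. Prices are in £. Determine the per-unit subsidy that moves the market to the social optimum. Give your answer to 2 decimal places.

Social marginal benefit = demand + MEB = 220.62 - 1.47x.
Set SMB = MC: 220.62 - 1.47x = 28.38 + 3.05x → x* = 42.5310.
The Pigouvian subsidy equals MEB at x*: 2.02 + 0.28×42.5310 = 13.9287.

subsidy = £13.93 per unit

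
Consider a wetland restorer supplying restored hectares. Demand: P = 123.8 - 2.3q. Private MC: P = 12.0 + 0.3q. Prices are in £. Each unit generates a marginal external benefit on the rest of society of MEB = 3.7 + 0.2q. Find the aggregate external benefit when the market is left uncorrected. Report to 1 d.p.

Market equilibrium (private): 12.0 + 0.3q = 123.8 - 2.3q → q_m = 43.0000.
Total external benefit = ∫₀^{q_m} (3.7 + 0.2q) dq = 3.7×43.0000 + ½×0.2×43.0000² = 344.0000.

£344.0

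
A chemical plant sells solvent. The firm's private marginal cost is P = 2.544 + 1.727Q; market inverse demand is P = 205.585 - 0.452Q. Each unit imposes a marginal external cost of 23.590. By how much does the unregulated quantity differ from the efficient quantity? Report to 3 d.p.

10.826 units

Market equilibrium (private): 2.544 + 1.727Q = 205.585 - 0.452Q → Q_m = 93.1808.
Social marginal cost = private MC + MEC = 26.134 + 1.727Q.
Set SMC = demand: 26.134 + 1.727Q = 205.585 - 0.452Q → Q* = 82.3547.
Gap = |93.1808 − 82.3547| = 10.8261.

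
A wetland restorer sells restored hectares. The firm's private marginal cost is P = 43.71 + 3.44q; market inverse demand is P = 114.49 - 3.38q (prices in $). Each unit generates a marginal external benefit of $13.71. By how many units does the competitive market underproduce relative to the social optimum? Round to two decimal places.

2.01 units

Market equilibrium (private): 43.71 + 3.44q = 114.49 - 3.38q → q_m = 10.3783.
Social marginal cost = private MC − MEB = 30.00 + 3.44q.
Set SMC = demand: 30.00 + 3.44q = 114.49 - 3.38q → q* = 12.3886.
Gap = |10.3783 − 12.3886| = 2.0103.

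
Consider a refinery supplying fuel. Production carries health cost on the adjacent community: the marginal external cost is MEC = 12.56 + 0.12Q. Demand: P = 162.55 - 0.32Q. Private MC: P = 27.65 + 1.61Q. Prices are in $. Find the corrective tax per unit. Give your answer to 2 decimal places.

tax = $19.72 per unit

Social marginal cost = private MC + MEC = 40.21 + 1.73Q.
Set SMC = demand: 40.21 + 1.73Q = 162.55 - 0.32Q → Q* = 59.6780.
The Pigouvian tax equals MEC at Q*: 12.56 + 0.12×59.6780 = 19.7214.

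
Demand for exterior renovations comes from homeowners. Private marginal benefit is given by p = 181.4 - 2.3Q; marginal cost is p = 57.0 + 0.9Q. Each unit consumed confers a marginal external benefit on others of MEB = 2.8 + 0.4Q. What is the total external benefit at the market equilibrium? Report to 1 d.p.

411.1

Market equilibrium (private): 57.0 + 0.9Q = 181.4 - 2.3Q → Q_m = 38.8750.
Total external benefit = ∫₀^{Q_m} (2.8 + 0.4Q) dQ = 2.8×38.8750 + ½×0.4×38.8750² = 411.1031.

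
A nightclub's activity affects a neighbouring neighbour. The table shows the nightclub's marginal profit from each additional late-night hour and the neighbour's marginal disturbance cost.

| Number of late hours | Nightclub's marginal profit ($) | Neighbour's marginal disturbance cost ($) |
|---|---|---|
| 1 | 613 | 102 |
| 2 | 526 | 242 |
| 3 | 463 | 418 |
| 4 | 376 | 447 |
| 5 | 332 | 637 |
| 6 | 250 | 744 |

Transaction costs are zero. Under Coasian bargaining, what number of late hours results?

3

Bargaining reaches the level where marginal profit last exceeds marginal disturbance cost.
That holds through level 3 (463 ≥ 418) but not at 4 (376 < 447).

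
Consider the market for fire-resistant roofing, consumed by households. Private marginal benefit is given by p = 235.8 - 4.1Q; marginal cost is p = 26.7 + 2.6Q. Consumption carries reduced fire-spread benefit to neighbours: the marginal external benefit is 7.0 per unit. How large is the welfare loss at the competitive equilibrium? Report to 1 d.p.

Market equilibrium (private): 26.7 + 2.6Q = 235.8 - 4.1Q → Q_m = 31.2090.
Social marginal benefit = demand + MEB = 242.8 - 4.1Q.
Set SMB = MC: 242.8 - 4.1Q = 26.7 + 2.6Q → Q* = 32.2537.
Height of the DWL triangle at Q_m is SMB(Q_m) − MC(Q_m) = MEB(Q_m) = 7.0000.
DWL = ½ × 1.0447 × 7.0000 = 3.6565.

DWL = 3.7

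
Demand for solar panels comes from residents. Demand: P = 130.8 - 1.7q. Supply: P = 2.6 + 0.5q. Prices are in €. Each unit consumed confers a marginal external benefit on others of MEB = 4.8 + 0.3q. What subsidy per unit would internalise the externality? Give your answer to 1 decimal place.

subsidy = €25.8 per unit

Social marginal benefit = demand + MEB = 135.6 - 1.4q.
Set SMB = MC: 135.6 - 1.4q = 2.6 + 0.5q → q* = 70.0000.
The Pigouvian subsidy equals MEB at q*: 4.8 + 0.3×70.0000 = 25.8000.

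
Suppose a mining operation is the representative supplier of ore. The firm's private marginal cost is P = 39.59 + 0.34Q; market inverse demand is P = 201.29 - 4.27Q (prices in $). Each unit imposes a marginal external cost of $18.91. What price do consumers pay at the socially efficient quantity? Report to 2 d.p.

Social marginal cost = private MC + MEC = 58.50 + 0.34Q.
Set SMC = demand: 58.50 + 0.34Q = 201.29 - 4.27Q → Q* = 30.9740.
Consumer price on the demand curve at Q*: 201.29 − 4.27×30.9740 = 69.0310.

P = $69.03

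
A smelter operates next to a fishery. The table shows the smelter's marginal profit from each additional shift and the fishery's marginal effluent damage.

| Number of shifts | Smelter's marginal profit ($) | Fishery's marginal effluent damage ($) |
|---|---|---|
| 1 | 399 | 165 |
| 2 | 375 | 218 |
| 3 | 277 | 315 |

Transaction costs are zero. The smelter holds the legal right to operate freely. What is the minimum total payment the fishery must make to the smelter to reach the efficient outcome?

$277

Left alone the smelter would choose level 3 (marginal profit stays positive).
Efficient level: k* = 2 (marginal profit ≥ marginal effluent damage through 2).
The fishery must at least cover the smelter's forgone profit from cutting 3→2: 277 = 277.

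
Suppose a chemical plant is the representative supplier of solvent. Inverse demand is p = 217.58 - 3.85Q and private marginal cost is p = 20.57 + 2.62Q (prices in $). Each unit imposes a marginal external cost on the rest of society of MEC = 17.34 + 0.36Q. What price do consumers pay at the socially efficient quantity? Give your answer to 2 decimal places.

P = $116.30

Social marginal cost = private MC + MEC = 37.91 + 2.98Q.
Set SMC = demand: 37.91 + 2.98Q = 217.58 - 3.85Q → Q* = 26.3060.
Consumer price on the demand curve at Q*: 217.58 − 3.85×26.3060 = 116.3019.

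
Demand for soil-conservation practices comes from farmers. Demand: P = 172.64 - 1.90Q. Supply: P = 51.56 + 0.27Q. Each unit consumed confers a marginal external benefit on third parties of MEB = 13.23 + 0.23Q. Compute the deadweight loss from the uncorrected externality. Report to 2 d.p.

DWL = 175.08

Market equilibrium (private): 51.56 + 0.27Q = 172.64 - 1.90Q → Q_m = 55.7972.
Social marginal benefit = demand + MEB = 185.87 - 1.67Q.
Set SMB = MC: 185.87 - 1.67Q = 51.56 + 0.27Q → Q* = 69.2320.
The welfare-loss triangle has base |Q_m − Q*| and height MEB(Q_m) (the vertical gap between SMB and MC is zero at Q* and MEB at Q_m).
DWL = ½ × 13.4348 × 26.0634 = 175.0783.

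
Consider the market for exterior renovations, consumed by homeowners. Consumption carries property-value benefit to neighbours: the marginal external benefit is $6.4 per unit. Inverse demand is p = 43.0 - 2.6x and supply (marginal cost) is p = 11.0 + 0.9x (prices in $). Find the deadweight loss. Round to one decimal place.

Market equilibrium (private): 11.0 + 0.9x = 43.0 - 2.6x → x_m = 9.1429.
Social marginal benefit = demand + MEB = 49.4 - 2.6x.
Set SMB = MC: 49.4 - 2.6x = 11.0 + 0.9x → x* = 10.9714.
The loss is the area between SMB and MC from x* to x_m; with linear curves that's a triangle of height MEB(x_m).
DWL = ½ × 1.8285 × 6.4000 = 5.8512.

DWL = $5.9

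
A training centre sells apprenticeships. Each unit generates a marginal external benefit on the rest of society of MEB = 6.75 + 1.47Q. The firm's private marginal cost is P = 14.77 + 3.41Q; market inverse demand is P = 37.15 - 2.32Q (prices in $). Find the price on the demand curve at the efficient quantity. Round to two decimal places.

Social marginal cost = private MC − MEB = 8.02 + 1.94Q.
Set SMC = demand: 8.02 + 1.94Q = 37.15 - 2.32Q → Q* = 6.8380.
Consumer price on the demand curve at Q*: 37.15 − 2.32×6.8380 = 21.2858.

P = $21.29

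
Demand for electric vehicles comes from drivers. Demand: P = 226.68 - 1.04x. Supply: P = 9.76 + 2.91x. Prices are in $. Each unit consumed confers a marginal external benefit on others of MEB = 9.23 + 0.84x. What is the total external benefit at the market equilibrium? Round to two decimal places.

Market equilibrium (private): 9.76 + 2.91x = 226.68 - 1.04x → x_m = 54.9165.
Total external benefit = ∫₀^{x_m} (9.23 + 0.84x) dx = 9.23×54.9165 + ½×0.84×54.9165² = 1773.5245.

$1773.52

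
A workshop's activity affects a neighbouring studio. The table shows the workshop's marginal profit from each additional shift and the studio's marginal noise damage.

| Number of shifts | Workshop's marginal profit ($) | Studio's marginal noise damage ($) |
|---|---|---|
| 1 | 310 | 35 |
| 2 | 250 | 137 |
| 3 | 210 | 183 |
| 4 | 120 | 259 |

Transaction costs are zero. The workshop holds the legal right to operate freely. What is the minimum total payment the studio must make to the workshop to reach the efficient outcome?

$120

Left alone the workshop would choose level 4 (marginal profit stays positive).
Efficient level: k* = 3 (marginal profit ≥ marginal noise damage through 3).
The studio must at least cover the workshop's forgone profit from cutting 4→3: 120 = 120.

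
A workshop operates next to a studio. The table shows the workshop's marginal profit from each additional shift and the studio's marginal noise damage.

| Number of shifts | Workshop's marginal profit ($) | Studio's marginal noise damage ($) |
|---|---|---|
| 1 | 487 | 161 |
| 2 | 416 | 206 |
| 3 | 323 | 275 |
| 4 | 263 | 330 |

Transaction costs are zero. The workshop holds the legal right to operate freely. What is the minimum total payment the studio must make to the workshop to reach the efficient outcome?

Left alone the workshop would choose level 4 (marginal profit stays positive).
Efficient level: k* = 3 (marginal profit ≥ marginal noise damage through 3).
The studio must at least cover the workshop's forgone profit from cutting 4→3: 263 = 263.

$263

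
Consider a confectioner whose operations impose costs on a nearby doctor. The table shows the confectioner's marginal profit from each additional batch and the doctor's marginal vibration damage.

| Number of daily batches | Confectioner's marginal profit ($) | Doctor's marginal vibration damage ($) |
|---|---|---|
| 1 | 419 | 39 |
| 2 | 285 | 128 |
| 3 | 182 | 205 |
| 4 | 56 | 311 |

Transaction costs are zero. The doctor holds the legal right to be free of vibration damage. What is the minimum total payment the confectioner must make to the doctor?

Efficient level: marginal profit ≥ marginal vibration damage through level 2, so k* = 2.
With the doctor holding the right, the confectioner must at least compensate total damage at k*: 39 + 128 = 167.

$167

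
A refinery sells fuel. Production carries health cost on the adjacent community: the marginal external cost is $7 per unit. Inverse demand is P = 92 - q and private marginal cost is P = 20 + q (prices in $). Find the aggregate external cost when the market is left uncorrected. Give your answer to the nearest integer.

$252

Market equilibrium (private): 20 + q = 92 - q → q_m = 36.0000.
Total external cost = MEC × q_m = 7 × 36.0000 = 252.0000.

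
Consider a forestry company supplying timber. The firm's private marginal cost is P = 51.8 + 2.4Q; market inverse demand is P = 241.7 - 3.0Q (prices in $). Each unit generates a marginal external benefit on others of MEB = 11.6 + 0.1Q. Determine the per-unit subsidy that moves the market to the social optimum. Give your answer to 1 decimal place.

Social marginal cost = private MC − MEB = 40.2 + 2.3Q.
Set SMC = demand: 40.2 + 2.3Q = 241.7 - 3.0Q → Q* = 38.0189.
The Pigouvian subsidy equals MEB at Q*: 11.6 + 0.1×38.0189 = 15.4019.

subsidy = $15.4 per unit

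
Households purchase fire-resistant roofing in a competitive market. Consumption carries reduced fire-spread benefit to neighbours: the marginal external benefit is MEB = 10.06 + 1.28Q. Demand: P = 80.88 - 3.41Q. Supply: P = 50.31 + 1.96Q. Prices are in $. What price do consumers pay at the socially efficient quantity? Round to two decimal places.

P = $47.01

Social marginal benefit = demand + MEB = 90.94 - 2.13Q.
Set SMB = MC: 90.94 - 2.13Q = 50.31 + 1.96Q → Q* = 9.9340.
Consumer price on the demand curve at Q*: 80.88 − 3.41×9.9340 = 47.0051.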